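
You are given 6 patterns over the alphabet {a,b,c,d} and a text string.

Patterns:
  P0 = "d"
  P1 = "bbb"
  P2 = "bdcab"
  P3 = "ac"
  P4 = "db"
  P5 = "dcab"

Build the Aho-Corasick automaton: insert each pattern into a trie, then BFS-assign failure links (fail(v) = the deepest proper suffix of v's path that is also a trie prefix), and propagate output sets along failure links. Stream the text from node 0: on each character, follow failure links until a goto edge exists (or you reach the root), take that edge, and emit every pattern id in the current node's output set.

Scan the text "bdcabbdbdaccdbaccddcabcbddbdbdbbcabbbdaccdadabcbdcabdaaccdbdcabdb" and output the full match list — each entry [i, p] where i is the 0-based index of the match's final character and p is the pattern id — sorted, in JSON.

Build automaton:
Trie (insert patterns):
  n0 'ε': a→9 b→2 d→1
  n1 'd': b→11 c→12  ←P0
  n2 'b': b→3 d→5
  n3 'bb': b→4
  n4 'bbb': ·  ←P1
  n5 'bd': c→6
  n6 'bdc': a→7
  n7 'bdca': b→8
  n8 'bdcab': ·  ←P2
  n9 'a': c→10
  n10 'ac': ·  ←P3
  n11 'db': ·  ←P4
  n12 'dc': a→13
  n13 'dca': b→14
  n14 'dcab': ·  ←P5

BFS fail/out derivation:
  fail(1) 'd': from fail(0)=0 chase 'd': 0 ⇒ 0;  out={0}∪out(0)={0}
  fail(2) 'b': from fail(0)=0 chase 'b': 0 ⇒ 0;  out=∅∪out(0)=∅
  fail(9) 'a': from fail(0)=0 chase 'a': 0 ⇒ 0;  out=∅∪out(0)=∅
  fail(3) 'bb': from fail(2)=0 chase 'b': 0 ⇒ 2;  out=∅∪out(2)=∅
  fail(5) 'bd': from fail(2)=0 chase 'd': 0 ⇒ 1;  out=∅∪out(1)={0}
  fail(10) 'ac': from fail(9)=0 chase 'c': 0 ⇒ 0;  out={3}∪out(0)={3}
  fail(11) 'db': from fail(1)=0 chase 'b': 0 ⇒ 2;  out={4}∪out(2)={4}
  fail(12) 'dc': from fail(1)=0 chase 'c': 0 ⇒ 0;  out=∅∪out(0)=∅
  fail(4) 'bbb': from fail(3)=2 chase 'b': 2 ⇒ 3;  out={1}∪out(3)={1}
  fail(6) 'bdc': from fail(5)=1 chase 'c': 1 ⇒ 12;  out=∅∪out(12)=∅
  fail(13) 'dca': from fail(12)=0 chase 'a': 0 ⇒ 9;  out=∅∪out(9)=∅
  fail(7) 'bdca': from fail(6)=12 chase 'a': 12 ⇒ 13;  out=∅∪out(13)=∅
  fail(14) 'dcab': from fail(13)=9 chase 'b': 9→0 ⇒ 2;  out={5}∪out(2)={5}
  fail(8) 'bdcab': from fail(7)=13 chase 'b': 13 ⇒ 14;  out={2}∪out(14)={2,5}

Scan:
[0] read 'b'  n0⇒n2
[1] read 'd'  n2⇒n5  ** P0@[1:1]
[2] read 'c'  n5⇒n6
[3] read 'a'  n6⇒n7
[4] read 'b'  n7⇒n8  ** P2@[0:4],P5@[1:4]
[5] read 'b'  n8⇒n3 (via fail)
[6] read 'd'  n3⇒n5 (via fail)  ** P0@[6:6]
[7] read 'b'  n5⇒n11 (via fail)  ** P4@[6:7]
[8] read 'd'  n11⇒n5 (via fail)  ** P0@[8:8]
[9] read 'a'  n5⇒n9 (via fail)
[10] read 'c'  n9⇒n10  ** P3@[9:10]
[11] read 'c'  n10⇒n0 (via fail)
[12] read 'd'  n0⇒n1  ** P0@[12:12]
[13] read 'b'  n1⇒n11  ** P4@[12:13]
[14] read 'a'  n11⇒n9 (via fail)
[15] read 'c'  n9⇒n10  ** P3@[14:15]
[16] read 'c'  n10⇒n0 (via fail)
[17] read 'd'  n0⇒n1  ** P0@[17:17]
[18] read 'd'  n1⇒n1 (via fail)  ** P0@[18:18]
[19] read 'c'  n1⇒n12
[20] read 'a'  n12⇒n13
[21] read 'b'  n13⇒n14  ** P5@[18:21]
[22] read 'c'  n14⇒n0 (via fail)
[23] read 'b'  n0⇒n2
[24] read 'd'  n2⇒n5  ** P0@[24:24]
[25] read 'd'  n5⇒n1 (via fail)  ** P0@[25:25]
[26] read 'b'  n1⇒n11  ** P4@[25:26]
[27] read 'd'  n11⇒n5 (via fail)  ** P0@[27:27]
[28] read 'b'  n5⇒n11 (via fail)  ** P4@[27:28]
[29] read 'd'  n11⇒n5 (via fail)  ** P0@[29:29]
[30] read 'b'  n5⇒n11 (via fail)  ** P4@[29:30]
[31] read 'b'  n11⇒n3 (via fail)
[32] read 'c'  n3⇒n0 (via fail)
[33] read 'a'  n0⇒n9
[34] read 'b'  n9⇒n2 (via fail)
[35] read 'b'  n2⇒n3
[36] read 'b'  n3⇒n4  ** P1@[34:36]
[37] read 'd'  n4⇒n5 (via fail)  ** P0@[37:37]
[38] read 'a'  n5⇒n9 (via fail)
[39] read 'c'  n9⇒n10  ** P3@[38:39]
[40] read 'c'  n10⇒n0 (via fail)
[41] read 'd'  n0⇒n1  ** P0@[41:41]
[42] read 'a'  n1⇒n9 (via fail)
[43] read 'd'  n9⇒n1 (via fail)  ** P0@[43:43]
[44] read 'a'  n1⇒n9 (via fail)
[45] read 'b'  n9⇒n2 (via fail)
[46] read 'c'  n2⇒n0 (via fail)
[47] read 'b'  n0⇒n2
[48] read 'd'  n2⇒n5  ** P0@[48:48]
[49] read 'c'  n5⇒n6
[50] read 'a'  n6⇒n7
[51] read 'b'  n7⇒n8  ** P2@[47:51],P5@[48:51]
[52] read 'd'  n8⇒n5 (via fail)  ** P0@[52:52]
[53] read 'a'  n5⇒n9 (via fail)
[54] read 'a'  n9⇒n9 (via fail)
[55] read 'c'  n9⇒n10  ** P3@[54:55]
[56] read 'c'  n10⇒n0 (via fail)
[57] read 'd'  n0⇒n1  ** P0@[57:57]
[58] read 'b'  n1⇒n11  ** P4@[57:58]
[59] read 'd'  n11⇒n5 (via fail)  ** P0@[59:59]
[60] read 'c'  n5⇒n6
[61] read 'a'  n6⇒n7
[62] read 'b'  n7⇒n8  ** P2@[58:62],P5@[59:62]
[63] read 'd'  n8⇒n5 (via fail)  ** P0@[63:63]
[64] read 'b'  n5⇒n11 (via fail)  ** P4@[63:64]

Matches: [[1,0],[4,2],[4,5],[6,0],[7,4],[8,0],[10,3],[12,0],[13,4],[15,3],[17,0],[18,0],[21,5],[24,0],[25,0],[26,4],[27,0],[28,4],[29,0],[30,4],[36,1],[37,0],[39,3],[41,0],[43,0],[48,0],[51,2],[51,5],[52,0],[55,3],[57,0],[58,4],[59,0],[62,2],[62,5],[63,0],[64,4]]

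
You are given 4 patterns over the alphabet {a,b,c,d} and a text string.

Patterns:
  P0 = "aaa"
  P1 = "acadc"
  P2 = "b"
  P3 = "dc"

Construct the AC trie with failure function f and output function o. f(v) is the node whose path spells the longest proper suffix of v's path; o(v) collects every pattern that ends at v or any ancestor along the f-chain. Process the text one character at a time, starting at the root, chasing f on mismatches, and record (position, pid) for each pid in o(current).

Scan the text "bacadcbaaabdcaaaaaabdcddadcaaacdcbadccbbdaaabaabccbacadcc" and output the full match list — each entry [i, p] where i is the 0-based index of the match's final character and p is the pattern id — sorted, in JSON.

Build automaton:
Trie (insert patterns):
  n0 'ε': a→1 b→8 d→9
  n1 'a': a→2 c→4
  n2 'aa': a→3
  n3 'aaa': ·  [P0 ends]
  n4 'ac': a→5
  n5 'aca': d→6
  n6 'acad': c→7
  n7 'acadc': ·  [P1 ends]
  n8 'b': ·  [P2 ends]
  n9 'd': c→10
  n10 'dc': ·  [P3 ends]

BFS fail/out derivation:
  fail(1) 'a': from fail(0)=0 chase 'a': 0 ⇒ 0;  out=∅∪out(0)=∅
  fail(8) 'b': from fail(0)=0 chase 'b': 0 ⇒ 0;  out={2}∪out(0)={2}
  fail(9) 'd': from fail(0)=0 chase 'd': 0 ⇒ 0;  out=∅∪out(0)=∅
  fail(2) 'aa': from fail(1)=0 chase 'a': 0 ⇒ 1;  out=∅∪out(1)=∅
  fail(4) 'ac': from fail(1)=0 chase 'c': 0 ⇒ 0;  out=∅∪out(0)=∅
  fail(10) 'dc': from fail(9)=0 chase 'c': 0 ⇒ 0;  out={3}∪out(0)={3}
  fail(3) 'aaa': from fail(2)=1 chase 'a': 1 ⇒ 2;  out={0}∪out(2)={0}
  fail(5) 'aca': from fail(4)=0 chase 'a': 0 ⇒ 1;  out=∅∪out(1)=∅
  fail(6) 'acad': from fail(5)=1 chase 'd': 1→0 ⇒ 9;  out=∅∪out(9)=∅
  fail(7) 'acadc': from fail(6)=9 chase 'c': 9 ⇒ 10;  out={1}∪out(10)={1,3}

Scan:
[0] read 'b'  n0⇒n8  → match P2@[0:0]
[1] read 'a'  n8⇒n1 ·f
[2] read 'c'  n1⇒n4
[3] read 'a'  n4⇒n5
[4] read 'd'  n5⇒n6
[5] read 'c'  n6⇒n7  → match P1@[1:5],P3@[4:5]
[6] read 'b'  n7⇒n8 ·f  → match P2@[6:6]
[7] read 'a'  n8⇒n1 ·f
[8] read 'a'  n1⇒n2
[9] read 'a'  n2⇒n3  → match P0@[7:9]
[10] read 'b'  n3⇒n8 ·f  → match P2@[10:10]
[11] read 'd'  n8⇒n9 ·f
[12] read 'c'  n9⇒n10  → match P3@[11:12]
[13] read 'a'  n10⇒n1 ·f
[14] read 'a'  n1⇒n2
[15] read 'a'  n2⇒n3  → match P0@[13:15]
[16] read 'a'  n3⇒n3 ·f  → match P0@[14:16]
[17] read 'a'  n3⇒n3 ·f  → match P0@[15:17]
[18] read 'a'  n3⇒n3 ·f  → match P0@[16:18]
[19] read 'b'  n3⇒n8 ·f  → match P2@[19:19]
[20] read 'd'  n8⇒n9 ·f
[21] read 'c'  n9⇒n10  → match P3@[20:21]
[22] read 'd'  n10⇒n9 ·f
[23] read 'd'  n9⇒n9 ·f
[24] read 'a'  n9⇒n1 ·f
[25] read 'd'  n1⇒n9 ·f
[26] read 'c'  n9⇒n10  → match P3@[25:26]
[27] read 'a'  n10⇒n1 ·f
[28] read 'a'  n1⇒n2
[29] read 'a'  n2⇒n3  → match P0@[27:29]
[30] read 'c'  n3⇒n4 ·f
[31] read 'd'  n4⇒n9 ·f
[32] read 'c'  n9⇒n10  → match P3@[31:32]
[33] read 'b'  n10⇒n8 ·f  → match P2@[33:33]
[34] read 'a'  n8⇒n1 ·f
[35] read 'd'  n1⇒n9 ·f
[36] read 'c'  n9⇒n10  → match P3@[35:36]
[37] read 'c'  n10⇒n0 ·f
[38] read 'b'  n0⇒n8  → match P2@[38:38]
[39] read 'b'  n8⇒n8 ·f  → match P2@[39:39]
[40] read 'd'  n8⇒n9 ·f
[41] read 'a'  n9⇒n1 ·f
[42] read 'a'  n1⇒n2
[43] read 'a'  n2⇒n3  → match P0@[41:43]
[44] read 'b'  n3⇒n8 ·f  → match P2@[44:44]
[45] read 'a'  n8⇒n1 ·f
[46] read 'a'  n1⇒n2
[47] read 'b'  n2⇒n8 ·f  → match P2@[47:47]
[48] read 'c'  n8⇒n0 ·f
[49] read 'c'  n0⇒n0
[50] read 'b'  n0⇒n8  → match P2@[50:50]
[51] read 'a'  n8⇒n1 ·f
[52] read 'c'  n1⇒n4
[53] read 'a'  n4⇒n5
[54] read 'd'  n5⇒n6
[55] read 'c'  n6⇒n7  → match P1@[51:55],P3@[54:55]
[56] read 'c'  n7⇒n0 ·f

Matches: [[0,2],[5,1],[5,3],[6,2],[9,0],[10,2],[12,3],[15,0],[16,0],[17,0],[18,0],[19,2],[21,3],[26,3],[29,0],[32,3],[33,2],[36,3],[38,2],[39,2],[43,0],[44,2],[47,2],[50,2],[55,1],[55,3]]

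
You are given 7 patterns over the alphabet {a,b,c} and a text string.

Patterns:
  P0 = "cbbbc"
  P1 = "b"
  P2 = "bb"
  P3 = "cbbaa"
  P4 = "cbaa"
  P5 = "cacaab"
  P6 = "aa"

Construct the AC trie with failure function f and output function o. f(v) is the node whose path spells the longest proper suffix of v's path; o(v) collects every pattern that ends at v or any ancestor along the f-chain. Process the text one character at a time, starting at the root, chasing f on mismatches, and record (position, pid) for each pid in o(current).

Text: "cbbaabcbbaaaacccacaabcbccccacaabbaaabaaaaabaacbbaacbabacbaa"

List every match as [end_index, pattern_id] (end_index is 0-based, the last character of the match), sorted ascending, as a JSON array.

Construct AC machine:
Trie nodes:
  n0 'ε': a→17 b→6 c→1
  n1 'c': a→12 b→2
  n2 'cb': a→10 b→3
  n3 'cbb': a→8 b→4
  n4 'cbbb': c→5
  n5 'cbbbc': ·  [P0 ends]
  n6 'b': b→7  [P1 ends]
  n7 'bb': ·  [P2 ends]
  n8 'cbba': a→9
  n9 'cbbaa': ·  [P3 ends]
  n10 'cba': a→11
  n11 'cbaa': ·  [P4 ends]
  n12 'ca': c→13
  n13 'cac': a→14
  n14 'caca': a→15
  n15 'cacaa': b→16
  n16 'cacaab': ·  [P5 ends]
  n17 'a': a→18
  n18 'aa': ·  [P6 ends]

Failure links (BFS by depth):
  fail(1) 'c': from fail(0)=0 chase 'c': 0 ⇒ 0;  out=∅∪out(0)=∅
  fail(6) 'b': from fail(0)=0 chase 'b': 0 ⇒ 0;  out={1}∪out(0)={1}
  fail(17) 'a': from fail(0)=0 chase 'a': 0 ⇒ 0;  out=∅∪out(0)=∅
  fail(2) 'cb': from fail(1)=0 chase 'b': 0 ⇒ 6;  out=∅∪out(6)={1}
  fail(7) 'bb': from fail(6)=0 chase 'b': 0 ⇒ 6;  out={2}∪out(6)={1,2}
  fail(12) 'ca': from fail(1)=0 chase 'a': 0 ⇒ 17;  out=∅∪out(17)=∅
  fail(18) 'aa': from fail(17)=0 chase 'a': 0 ⇒ 17;  out={6}∪out(17)={6}
  fail(3) 'cbb': from fail(2)=6 chase 'b': 6 ⇒ 7;  out=∅∪out(7)={1,2}
  fail(10) 'cba': from fail(2)=6 chase 'a': 6→0 ⇒ 17;  out=∅∪out(17)=∅
  fail(13) 'cac': from fail(12)=17 chase 'c': 17→0 ⇒ 1;  out=∅∪out(1)=∅
  fail(4) 'cbbb': from fail(3)=7 chase 'b': 7→6 ⇒ 7;  out=∅∪out(7)={1,2}
  fail(8) 'cbba': from fail(3)=7 chase 'a': 7→6→0 ⇒ 17;  out=∅∪out(17)=∅
  fail(11) 'cbaa': from fail(10)=17 chase 'a': 17 ⇒ 18;  out={4}∪out(18)={4,6}
  fail(14) 'caca': from fail(13)=1 chase 'a': 1 ⇒ 12;  out=∅∪out(12)=∅
  fail(5) 'cbbbc': from fail(4)=7 chase 'c': 7→6→0 ⇒ 1;  out={0}∪out(1)={0}
  fail(9) 'cbbaa': from fail(8)=17 chase 'a': 17 ⇒ 18;  out={3}∪out(18)={3,6}
  fail(15) 'cacaa': from fail(14)=12 chase 'a': 12→17 ⇒ 18;  out=∅∪out(18)={6}
  fail(16) 'cacaab': from fail(15)=18 chase 'b': 18→17→0 ⇒ 6;  out={5}∪out(6)={1,5}

Text stream:
pos 0 'c': at 1
pos 1 'b': at 2  → match P1@[1:1]
pos 2 'b': at 3  → match P1@[2:2],P2@[1:2]
pos 3 'a': at 8
pos 4 'a': at 9  → match P3@[0:4],P6@[3:4]
pos 5 'b': at 6 (fail-walked)  → match P1@[5:5]
pos 6 'c': at 1 (fail-walked)
pos 7 'b': at 2  → match P1@[7:7]
pos 8 'b': at 3  → match P1@[8:8],P2@[7:8]
pos 9 'a': at 8
pos 10 'a': at 9  → match P3@[6:10],P6@[9:10]
pos 11 'a': at 18 (fail-walked)  → match P6@[10:11]
pos 12 'a': at 18 (fail-walked)  → match P6@[11:12]
pos 13 'c': at 1 (fail-walked)
pos 14 'c': at 1 (fail-walked)
pos 15 'c': at 1 (fail-walked)
pos 16 'a': at 12
pos 17 'c': at 13
pos 18 'a': at 14
pos 19 'a': at 15  → match P6@[18:19]
pos 20 'b': at 16  → match P1@[20:20],P5@[15:20]
pos 21 'c': at 1 (fail-walked)
pos 22 'b': at 2  → match P1@[22:22]
pos 23 'c': at 1 (fail-walked)
pos 24 'c': at 1 (fail-walked)
pos 25 'c': at 1 (fail-walked)
pos 26 'c': at 1 (fail-walked)
pos 27 'a': at 12
pos 28 'c': at 13
pos 29 'a': at 14
pos 30 'a': at 15  → match P6@[29:30]
pos 31 'b': at 16  → match P1@[31:31],P5@[26:31]
pos 32 'b': at 7 (fail-walked)  → match P1@[32:32],P2@[31:32]
pos 33 'a': at 17 (fail-walked)
pos 34 'a': at 18  → match P6@[33:34]
pos 35 'a': at 18 (fail-walked)  → match P6@[34:35]
pos 36 'b': at 6 (fail-walked)  → match P1@[36:36]
pos 37 'a': at 17 (fail-walked)
pos 38 'a': at 18  → match P6@[37:38]
pos 39 'a': at 18 (fail-walked)  → match P6@[38:39]
pos 40 'a': at 18 (fail-walked)  → match P6@[39:40]
pos 41 'a': at 18 (fail-walked)  → match P6@[40:41]
pos 42 'b': at 6 (fail-walked)  → match P1@[42:42]
pos 43 'a': at 17 (fail-walked)
pos 44 'a': at 18  → match P6@[43:44]
pos 45 'c': at 1 (fail-walked)
pos 46 'b': at 2  → match P1@[46:46]
pos 47 'b': at 3  → match P1@[47:47],P2@[46:47]
pos 48 'a': at 8
pos 49 'a': at 9  → match P3@[45:49],P6@[48:49]
pos 50 'c': at 1 (fail-walked)
pos 51 'b': at 2  → match P1@[51:51]
pos 52 'a': at 10
pos 53 'b': at 6 (fail-walked)  → match P1@[53:53]
pos 54 'a': at 17 (fail-walked)
pos 55 'c': at 1 (fail-walked)
pos 56 'b': at 2  → match P1@[56:56]
pos 57 'a': at 10
pos 58 'a': at 11  → match P4@[55:58],P6@[57:58]

Result: [[1,1],[2,1],[2,2],[4,3],[4,6],[5,1],[7,1],[8,1],[8,2],[10,3],[10,6],[11,6],[12,6],[19,6],[20,1],[20,5],[22,1],[30,6],[31,1],[31,5],[32,1],[32,2],[34,6],[35,6],[36,1],[38,6],[39,6],[40,6],[41,6],[42,1],[44,6],[46,1],[47,1],[47,2],[49,3],[49,6],[51,1],[53,1],[56,1],[58,4],[58,6]]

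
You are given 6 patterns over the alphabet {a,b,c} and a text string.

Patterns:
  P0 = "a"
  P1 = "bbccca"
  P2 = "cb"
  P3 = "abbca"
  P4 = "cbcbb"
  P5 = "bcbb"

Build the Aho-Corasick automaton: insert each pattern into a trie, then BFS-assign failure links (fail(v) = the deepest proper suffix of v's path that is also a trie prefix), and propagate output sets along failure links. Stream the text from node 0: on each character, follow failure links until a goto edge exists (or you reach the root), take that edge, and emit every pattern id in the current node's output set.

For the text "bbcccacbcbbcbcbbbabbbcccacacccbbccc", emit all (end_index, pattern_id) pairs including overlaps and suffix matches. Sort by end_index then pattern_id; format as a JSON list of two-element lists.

Build:
Trie nodes:
  n0 'ε': a→1 b→2 c→8
  n1 'a': b→10  [P0 ends]
  n2 'b': b→3 c→17
  n3 'bb': c→4
  n4 'bbc': c→5
  n5 'bbcc': c→6
  n6 'bbccc': a→7
  n7 'bbccca': ·  [P1 ends]
  n8 'c': b→9
  n9 'cb': c→14  [P2 ends]
  n10 'ab': b→11
  n11 'abb': c→12
  n12 'abbc': a→13
  n13 'abbca': ·  [P3 ends]
  n14 'cbc': b→15
  n15 'cbcb': b→16
  n16 'cbcbb': ·  [P4 ends]
  n17 'bc': b→18
  n18 'bcb': b→19
  n19 'bcbb': ·  [P5 ends]

BFS fail/out derivation:
  n1('a'): parent n0 fail=0; on 'a' 0 → fail=0;  out {0}∪∅={0}
  n2('b'): parent n0 fail=0; on 'b' 0 → fail=0;  out ∅∪∅=∅
  n8('c'): parent n0 fail=0; on 'c' 0 → fail=0;  out ∅∪∅=∅
  n3('bb'): parent n2 fail=0; on 'b' 0 → fail=2;  out ∅∪∅=∅
  n9('cb'): parent n8 fail=0; on 'b' 0 → fail=2;  out {2}∪∅={2}
  n10('ab'): parent n1 fail=0; on 'b' 0 → fail=2;  out ∅∪∅=∅
  n17('bc'): parent n2 fail=0; on 'c' 0 → fail=8;  out ∅∪∅=∅
  n4('bbc'): parent n3 fail=2; on 'c' 2 → fail=17;  out ∅∪∅=∅
  n11('abb'): parent n10 fail=2; on 'b' 2 → fail=3;  out ∅∪∅=∅
  n14('cbc'): parent n9 fail=2; on 'c' 2 → fail=17;  out ∅∪∅=∅
  n18('bcb'): parent n17 fail=8; on 'b' 8 → fail=9;  out ∅∪{2}={2}
  n5('bbcc'): parent n4 fail=17; on 'c' 17→8→0 → fail=8;  out ∅∪∅=∅
  n12('abbc'): parent n11 fail=3; on 'c' 3 → fail=4;  out ∅∪∅=∅
  n15('cbcb'): parent n14 fail=17; on 'b' 17 → fail=18;  out ∅∪{2}={2}
  n19('bcbb'): parent n18 fail=9; on 'b' 9→2 → fail=3;  out {5}∪∅={5}
  n6('bbccc'): parent n5 fail=8; on 'c' 8→0 → fail=8;  out ∅∪∅=∅
  n13('abbca'): parent n12 fail=4; on 'a' 4→17→8→0 → fail=1;  out {3}∪{0}={0,3}
  n16('cbcbb'): parent n15 fail=18; on 'b' 18 → fail=19;  out {4}∪{5}={4,5}
  n7('bbccca'): parent n6 fail=8; on 'a' 8→0 → fail=1;  out {1}∪{0}={0,1}

Scan:
pos 0 'b': at 2
pos 1 'b': at 3
pos 2 'c': at 4
pos 3 'c': at 5
pos 4 'c': at 6
pos 5 'a': at 7  emit P0@[5:5],P1@[0:5]
pos 6 'c': at 8 (via fail)
pos 7 'b': at 9  emit P2@[6:7]
pos 8 'c': at 14
pos 9 'b': at 15  emit P2@[8:9]
pos 10 'b': at 16  emit P4@[6:10],P5@[7:10]
pos 11 'c': at 4 (via fail)
pos 12 'b': at 18 (via fail)  emit P2@[11:12]
pos 13 'c': at 14 (via fail)
pos 14 'b': at 15  emit P2@[13:14]
pos 15 'b': at 16  emit P4@[11:15],P5@[12:15]
pos 16 'b': at 3 (via fail)
pos 17 'a': at 1 (via fail)  emit P0@[17:17]
pos 18 'b': at 10
pos 19 'b': at 11
pos 20 'b': at 3 (via fail)
pos 21 'c': at 4
pos 22 'c': at 5
pos 23 'c': at 6
pos 24 'a': at 7  emit P0@[24:24],P1@[19:24]
pos 25 'c': at 8 (via fail)
pos 26 'a': at 1 (via fail)  emit P0@[26:26]
pos 27 'c': at 8 (via fail)
pos 28 'c': at 8 (via fail)
pos 29 'c': at 8 (via fail)
pos 30 'b': at 9  emit P2@[29:30]
pos 31 'b': at 3 (via fail)
pos 32 'c': at 4
pos 33 'c': at 5
pos 34 'c': at 6

All matches (sorted): [[5,0],[5,1],[7,2],[9,2],[10,4],[10,5],[12,2],[14,2],[15,4],[15,5],[17,0],[24,0],[24,1],[26,0],[30,2]]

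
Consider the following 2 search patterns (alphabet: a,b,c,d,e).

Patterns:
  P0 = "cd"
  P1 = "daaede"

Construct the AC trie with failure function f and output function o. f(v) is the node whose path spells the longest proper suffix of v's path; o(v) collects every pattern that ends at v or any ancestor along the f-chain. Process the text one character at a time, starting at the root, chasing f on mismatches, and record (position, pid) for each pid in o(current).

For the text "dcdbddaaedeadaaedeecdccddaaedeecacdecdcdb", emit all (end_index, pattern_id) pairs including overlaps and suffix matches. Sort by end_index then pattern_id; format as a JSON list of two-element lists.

Build automaton:
Trie nodes:
  n0 'ε': c→1 d→3
  n1 'c': d→2
  n2 'cd': ·  [P0 ends]
  n3 'd': a→4
  n4 'da': a→5
  n5 'daa': e→6
  n6 'daae': d→7
  n7 'daaed': e→8
  n8 'daaede': ·  [P1 ends]

BFS fail/out derivation:
  fail(1) 'c': from fail(0)=0 chase 'c': 0 ⇒ 0;  out=∅∪out(0)=∅
  fail(3) 'd': from fail(0)=0 chase 'd': 0 ⇒ 0;  out=∅∪out(0)=∅
  fail(2) 'cd': from fail(1)=0 chase 'd': 0 ⇒ 3;  out={0}∪out(3)={0}
  fail(4) 'da': from fail(3)=0 chase 'a': 0 ⇒ 0;  out=∅∪out(0)=∅
  fail(5) 'daa': from fail(4)=0 chase 'a': 0 ⇒ 0;  out=∅∪out(0)=∅
  fail(6) 'daae': from fail(5)=0 chase 'e': 0 ⇒ 0;  out=∅∪out(0)=∅
  fail(7) 'daaed': from fail(6)=0 chase 'd': 0 ⇒ 3;  out=∅∪out(3)=∅
  fail(8) 'daaede': from fail(7)=3 chase 'e': 3→0 ⇒ 0;  out={1}∪out(0)={1}

Run:
[0] read 'd'  n0⇒n3
[1] read 'c'  n3⇒n1 ·f
[2] read 'd'  n1⇒n2  → match P0@[1:2]
[3] read 'b'  n2⇒n0 ·f
[4] read 'd'  n0⇒n3
[5] read 'd'  n3⇒n3 ·f
[6] read 'a'  n3⇒n4
[7] read 'a'  n4⇒n5
[8] read 'e'  n5⇒n6
[9] read 'd'  n6⇒n7
[10] read 'e'  n7⇒n8  → match P1@[5:10]
[11] read 'a'  n8⇒n0 ·f
[12] read 'd'  n0⇒n3
[13] read 'a'  n3⇒n4
[14] read 'a'  n4⇒n5
[15] read 'e'  n5⇒n6
[16] read 'd'  n6⇒n7
[17] read 'e'  n7⇒n8  → match P1@[12:17]
[18] read 'e'  n8⇒n0 ·f
[19] read 'c'  n0⇒n1
[20] read 'd'  n1⇒n2  → match P0@[19:20]
[21] read 'c'  n2⇒n1 ·f
[22] read 'c'  n1⇒n1 ·f
[23] read 'd'  n1⇒n2  → match P0@[22:23]
[24] read 'd'  n2⇒n3 ·f
[25] read 'a'  n3⇒n4
[26] read 'a'  n4⇒n5
[27] read 'e'  n5⇒n6
[28] read 'd'  n6⇒n7
[29] read 'e'  n7⇒n8  → match P1@[24:29]
[30] read 'e'  n8⇒n0 ·f
[31] read 'c'  n0⇒n1
[32] read 'a'  n1⇒n0 ·f
[33] read 'c'  n0⇒n1
[34] read 'd'  n1⇒n2  → match P0@[33:34]
[35] read 'e'  n2⇒n0 ·f
[36] read 'c'  n0⇒n1
[37] read 'd'  n1⇒n2  → match P0@[36:37]
[38] read 'c'  n2⇒n1 ·f
[39] read 'd'  n1⇒n2  → match P0@[38:39]
[40] read 'b'  n2⇒n0 ·f

All matches (sorted): [[2,0],[10,1],[17,1],[20,0],[23,0],[29,1],[34,0],[37,0],[39,0]]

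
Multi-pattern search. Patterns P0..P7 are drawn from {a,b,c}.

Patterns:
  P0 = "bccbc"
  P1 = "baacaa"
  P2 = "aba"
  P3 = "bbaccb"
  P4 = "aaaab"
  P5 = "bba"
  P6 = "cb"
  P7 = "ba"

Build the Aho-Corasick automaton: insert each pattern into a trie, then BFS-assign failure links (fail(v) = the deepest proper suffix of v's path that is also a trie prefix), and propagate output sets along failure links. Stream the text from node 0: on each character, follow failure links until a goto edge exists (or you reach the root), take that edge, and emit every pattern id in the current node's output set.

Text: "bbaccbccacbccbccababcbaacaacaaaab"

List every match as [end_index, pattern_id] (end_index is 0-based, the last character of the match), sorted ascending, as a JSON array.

Build automaton:
Trie nodes:
  0='ε' goto a→11 b→1 c→23
  1='b' goto a→6 b→14 c→2
  2='bc' goto c→3
  3='bcc' goto b→4
  4='bccb' goto c→5
  5='bccbc' goto ·  [P0 ends]
  6='ba' goto a→7  [P7 ends]
  7='baa' goto c→8
  8='baac' goto a→9
  9='baaca' goto a→10
  10='baacaa' goto ·  [P1 ends]
  11='a' goto a→19 b→12
  12='ab' goto a→13
  13='aba' goto ·  [P2 ends]
  14='bb' goto a→15
  15='bba' goto c→16  [P5 ends]
  16='bbac' goto c→17
  17='bbacc' goto b→18
  18='bbaccb' goto ·  [P3 ends]
  19='aa' goto a→20
  20='aaa' goto a→21
  21='aaaa' goto b→22
  22='aaaab' goto ·  [P4 ends]
  23='c' goto b→24
  24='cb' goto ·  [P6 ends]

BFS fail/out derivation:
  n1('b'): parent n0 fail=0; on 'b' 0 → fail=0;  out ∅∪∅=∅
  n11('a'): parent n0 fail=0; on 'a' 0 → fail=0;  out ∅∪∅=∅
  n23('c'): parent n0 fail=0; on 'c' 0 → fail=0;  out ∅∪∅=∅
  n2('bc'): parent n1 fail=0; on 'c' 0 → fail=23;  out ∅∪∅=∅
  n6('ba'): parent n1 fail=0; on 'a' 0 → fail=11;  out {7}∪∅={7}
  n12('ab'): parent n11 fail=0; on 'b' 0 → fail=1;  out ∅∪∅=∅
  n14('bb'): parent n1 fail=0; on 'b' 0 → fail=1;  out ∅∪∅=∅
  n19('aa'): parent n11 fail=0; on 'a' 0 → fail=11;  out ∅∪∅=∅
  n24('cb'): parent n23 fail=0; on 'b' 0 → fail=1;  out {6}∪∅={6}
  n3('bcc'): parent n2 fail=23; on 'c' 23→0 → fail=23;  out ∅∪∅=∅
  n7('baa'): parent n6 fail=11; on 'a' 11 → fail=19;  out ∅∪∅=∅
  n13('aba'): parent n12 fail=1; on 'a' 1 → fail=6;  out {2}∪{7}={2,7}
  n15('bba'): parent n14 fail=1; on 'a' 1 → fail=6;  out {5}∪{7}={5,7}
  n20('aaa'): parent n19 fail=11; on 'a' 11 → fail=19;  out ∅∪∅=∅
  n4('bccb'): parent n3 fail=23; on 'b' 23 → fail=24;  out ∅∪{6}={6}
  n8('baac'): parent n7 fail=19; on 'c' 19→11→0 → fail=23;  out ∅∪∅=∅
  n16('bbac'): parent n15 fail=6; on 'c' 6→11→0 → fail=23;  out ∅∪∅=∅
  n21('aaaa'): parent n20 fail=19; on 'a' 19 → fail=20;  out ∅∪∅=∅
  n5('bccbc'): parent n4 fail=24; on 'c' 24→1 → fail=2;  out {0}∪∅={0}
  n9('baaca'): parent n8 fail=23; on 'a' 23→0 → fail=11;  out ∅∪∅=∅
  n17('bbacc'): parent n16 fail=23; on 'c' 23→0 → fail=23;  out ∅∪∅=∅
  n22('aaaab'): parent n21 fail=20; on 'b' 20→19→11 → fail=12;  out {4}∪∅={4}
  n10('baacaa'): parent n9 fail=11; on 'a' 11 → fail=19;  out {1}∪∅={1}
  n18('bbaccb'): parent n17 fail=23; on 'b' 23 → fail=24;  out {3}∪{6}={3,6}

Scan:
pos 0 'b': at 1
pos 1 'b': at 14
pos 2 'a': at 15  ** P5@[0:2],P7@[1:2]
pos 3 'c': at 16
pos 4 'c': at 17
pos 5 'b': at 18  ** P3@[0:5],P6@[4:5]
pos 6 'c': at 2 (fail-walked)
pos 7 'c': at 3
pos 8 'a': at 11 (fail-walked)
pos 9 'c': at 23 (fail-walked)
pos 10 'b': at 24  ** P6@[9:10]
pos 11 'c': at 2 (fail-walked)
pos 12 'c': at 3
pos 13 'b': at 4  ** P6@[12:13]
pos 14 'c': at 5  ** P0@[10:14]
pos 15 'c': at 3 (fail-walked)
pos 16 'a': at 11 (fail-walked)
pos 17 'b': at 12
pos 18 'a': at 13  ** P2@[16:18],P7@[17:18]
pos 19 'b': at 12 (fail-walked)
pos 20 'c': at 2 (fail-walked)
pos 21 'b': at 24 (fail-walked)  ** P6@[20:21]
pos 22 'a': at 6 (fail-walked)  ** P7@[21:22]
pos 23 'a': at 7
pos 24 'c': at 8
pos 25 'a': at 9
pos 26 'a': at 10  ** P1@[21:26]
pos 27 'c': at 23 (fail-walked)
pos 28 'a': at 11 (fail-walked)
pos 29 'a': at 19
pos 30 'a': at 20
pos 31 'a': at 21
pos 32 'b': at 22  ** P4@[28:32]

Result: [[2,5],[2,7],[5,3],[5,6],[10,6],[13,6],[14,0],[18,2],[18,7],[21,6],[22,7],[26,1],[32,4]]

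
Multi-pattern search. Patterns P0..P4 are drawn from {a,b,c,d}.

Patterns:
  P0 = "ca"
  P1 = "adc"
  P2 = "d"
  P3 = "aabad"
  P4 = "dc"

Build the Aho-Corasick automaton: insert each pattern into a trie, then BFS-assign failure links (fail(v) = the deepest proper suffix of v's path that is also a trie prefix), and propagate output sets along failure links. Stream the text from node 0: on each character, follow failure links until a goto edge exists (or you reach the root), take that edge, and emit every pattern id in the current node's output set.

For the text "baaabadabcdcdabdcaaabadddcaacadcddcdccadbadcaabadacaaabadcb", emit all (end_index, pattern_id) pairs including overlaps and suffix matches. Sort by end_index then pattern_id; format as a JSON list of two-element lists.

Build:
Trie (insert patterns):
  0='ε' goto a→3 c→1 d→6
  1='c' goto a→2
  2='ca' goto ·  [P0 ends]
  3='a' goto a→7 d→4
  4='ad' goto c→5
  5='adc' goto ·  [P1 ends]
  6='d' goto c→11  [P2 ends]
  7='aa' goto b→8
  8='aab' goto a→9
  9='aaba' goto d→10
  10='aabad' goto ·  [P3 ends]
  11='dc' goto ·  [P4 ends]

Failure links (BFS by depth):
  fail(1) 'c': from fail(0)=0 chase 'c': 0 ⇒ 0;  out=∅∪out(0)=∅
  fail(3) 'a': from fail(0)=0 chase 'a': 0 ⇒ 0;  out=∅∪out(0)=∅
  fail(6) 'd': from fail(0)=0 chase 'd': 0 ⇒ 0;  out={2}∪out(0)={2}
  fail(2) 'ca': from fail(1)=0 chase 'a': 0 ⇒ 3;  out={0}∪out(3)={0}
  fail(4) 'ad': from fail(3)=0 chase 'd': 0 ⇒ 6;  out=∅∪out(6)={2}
  fail(7) 'aa': from fail(3)=0 chase 'a': 0 ⇒ 3;  out=∅∪out(3)=∅
  fail(11) 'dc': from fail(6)=0 chase 'c': 0 ⇒ 1;  out={4}∪out(1)={4}
  fail(5) 'adc': from fail(4)=6 chase 'c': 6 ⇒ 11;  out={1}∪out(11)={1,4}
  fail(8) 'aab': from fail(7)=3 chase 'b': 3→0 ⇒ 0;  out=∅∪out(0)=∅
  fail(9) 'aaba': from fail(8)=0 chase 'a': 0 ⇒ 3;  out=∅∪out(3)=∅
  fail(10) 'aabad': from fail(9)=3 chase 'd': 3 ⇒ 4;  out={3}∪out(4)={2,3}

Text stream:
pos 0 'b': at 0
pos 1 'a': at 3
pos 2 'a': at 7
pos 3 'a': at 7 (via fail)
pos 4 'b': at 8
pos 5 'a': at 9
pos 6 'd': at 10  ** P2@[6:6],P3@[2:6]
pos 7 'a': at 3 (via fail)
pos 8 'b': at 0 (via fail)
pos 9 'c': at 1
pos 10 'd': at 6 (via fail)  ** P2@[10:10]
pos 11 'c': at 11  ** P4@[10:11]
pos 12 'd': at 6 (via fail)  ** P2@[12:12]
pos 13 'a': at 3 (via fail)
pos 14 'b': at 0 (via fail)
pos 15 'd': at 6  ** P2@[15:15]
pos 16 'c': at 11  ** P4@[15:16]
pos 17 'a': at 2 (via fail)  ** P0@[16:17]
pos 18 'a': at 7 (via fail)
pos 19 'a': at 7 (via fail)
pos 20 'b': at 8
pos 21 'a': at 9
pos 22 'd': at 10  ** P2@[22:22],P3@[18:22]
pos 23 'd': at 6 (via fail)  ** P2@[23:23]
pos 24 'd': at 6 (via fail)  ** P2@[24:24]
pos 25 'c': at 11  ** P4@[24:25]
pos 26 'a': at 2 (via fail)  ** P0@[25:26]
pos 27 'a': at 7 (via fail)
pos 28 'c': at 1 (via fail)
pos 29 'a': at 2  ** P0@[28:29]
pos 30 'd': at 4 (via fail)  ** P2@[30:30]
pos 31 'c': at 5  ** P1@[29:31],P4@[30:31]
pos 32 'd': at 6 (via fail)  ** P2@[32:32]
pos 33 'd': at 6 (via fail)  ** P2@[33:33]
pos 34 'c': at 11  ** P4@[33:34]
pos 35 'd': at 6 (via fail)  ** P2@[35:35]
pos 36 'c': at 11  ** P4@[35:36]
pos 37 'c': at 1 (via fail)
pos 38 'a': at 2  ** P0@[37:38]
pos 39 'd': at 4 (via fail)  ** P2@[39:39]
pos 40 'b': at 0 (via fail)
pos 41 'a': at 3
pos 42 'd': at 4  ** P2@[42:42]
pos 43 'c': at 5  ** P1@[41:43],P4@[42:43]
pos 44 'a': at 2 (via fail)  ** P0@[43:44]
pos 45 'a': at 7 (via fail)
pos 46 'b': at 8
pos 47 'a': at 9
pos 48 'd': at 10  ** P2@[48:48],P3@[44:48]
pos 49 'a': at 3 (via fail)
pos 50 'c': at 1 (via fail)
pos 51 'a': at 2  ** P0@[50:51]
pos 52 'a': at 7 (via fail)
pos 53 'a': at 7 (via fail)
pos 54 'b': at 8
pos 55 'a': at 9
pos 56 'd': at 10  ** P2@[56:56],P3@[52:56]
pos 57 'c': at 5 (via fail)  ** P1@[55:57],P4@[56:57]
pos 58 'b': at 0 (via fail)

Matches: [[6,2],[6,3],[10,2],[11,4],[12,2],[15,2],[16,4],[17,0],[22,2],[22,3],[23,2],[24,2],[25,4],[26,0],[29,0],[30,2],[31,1],[31,4],[32,2],[33,2],[34,4],[35,2],[36,4],[38,0],[39,2],[42,2],[43,1],[43,4],[44,0],[48,2],[48,3],[51,0],[56,2],[56,3],[57,1],[57,4]]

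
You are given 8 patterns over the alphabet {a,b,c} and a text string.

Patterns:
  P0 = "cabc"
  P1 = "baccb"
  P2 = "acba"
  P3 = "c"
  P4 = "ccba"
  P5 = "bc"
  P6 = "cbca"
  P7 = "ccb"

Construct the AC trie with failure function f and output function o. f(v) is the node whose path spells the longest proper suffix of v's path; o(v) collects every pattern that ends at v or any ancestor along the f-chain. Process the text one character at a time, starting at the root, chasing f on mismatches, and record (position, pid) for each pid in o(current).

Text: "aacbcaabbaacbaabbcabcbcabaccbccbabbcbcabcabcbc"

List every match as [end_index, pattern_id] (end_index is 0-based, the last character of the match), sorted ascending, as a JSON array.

Build:
Trie nodes:
  0='ε' goto a→10 b→5 c→1
  1='c' goto a→2 b→18 c→14  ←P3
  2='ca' goto b→3
  3='cab' goto c→4
  4='cabc' goto ·  ←P0
  5='b' goto a→6 c→17
  6='ba' goto c→7
  7='bac' goto c→8
  8='bacc' goto b→9
  9='baccb' goto ·  ←P1
  10='a' goto c→11
  11='ac' goto b→12
  12='acb' goto a→13
  13='acba' goto ·  ←P2
  14='cc' goto b→15
  15='ccb' goto a→16  ←P7
  16='ccba' goto ·  ←P4
  17='bc' goto ·  ←P5
  18='cb' goto c→19
  19='cbc' goto a→20
  20='cbca' goto ·  ←P6

BFS fail/out derivation:
  n1('c'): parent n0 fail=0; on 'c' 0 → fail=0;  out {3}∪∅={3}
  n5('b'): parent n0 fail=0; on 'b' 0 → fail=0;  out ∅∪∅=∅
  n10('a'): parent n0 fail=0; on 'a' 0 → fail=0;  out ∅∪∅=∅
  n2('ca'): parent n1 fail=0; on 'a' 0 → fail=10;  out ∅∪∅=∅
  n6('ba'): parent n5 fail=0; on 'a' 0 → fail=10;  out ∅∪∅=∅
  n11('ac'): parent n10 fail=0; on 'c' 0 → fail=1;  out ∅∪{3}={3}
  n14('cc'): parent n1 fail=0; on 'c' 0 → fail=1;  out ∅∪{3}={3}
  n17('bc'): parent n5 fail=0; on 'c' 0 → fail=1;  out {5}∪{3}={3,5}
  n18('cb'): parent n1 fail=0; on 'b' 0 → fail=5;  out ∅∪∅=∅
  n3('cab'): parent n2 fail=10; on 'b' 10→0 → fail=5;  out ∅∪∅=∅
  n7('bac'): parent n6 fail=10; on 'c' 10 → fail=11;  out ∅∪{3}={3}
  n12('acb'): parent n11 fail=1; on 'b' 1 → fail=18;  out ∅∪∅=∅
  n15('ccb'): parent n14 fail=1; on 'b' 1 → fail=18;  out {7}∪∅={7}
  n19('cbc'): parent n18 fail=5; on 'c' 5 → fail=17;  out ∅∪{3,5}={3,5}
  n4('cabc'): parent n3 fail=5; on 'c' 5 → fail=17;  out {0}∪{3,5}={0,3,5}
  n8('bacc'): parent n7 fail=11; on 'c' 11→1 → fail=14;  out ∅∪{3}={3}
  n13('acba'): parent n12 fail=18; on 'a' 18→5 → fail=6;  out {2}∪∅={2}
  n16('ccba'): parent n15 fail=18; on 'a' 18→5 → fail=6;  out {4}∪∅={4}
  n20('cbca'): parent n19 fail=17; on 'a' 17→1 → fail=2;  out {6}∪∅={6}
  n9('baccb'): parent n8 fail=14; on 'b' 14 → fail=15;  out {1}∪{7}={1,7}

Text stream:
pos 0 'a': at 10
pos 1 'a': at 10 (fail-walked)
pos 2 'c': at 11  ** P3@[2:2]
pos 3 'b': at 12
pos 4 'c': at 19 (fail-walked)  ** P3@[4:4],P5@[3:4]
pos 5 'a': at 20  ** P6@[2:5]
pos 6 'a': at 10 (fail-walked)
pos 7 'b': at 5 (fail-walked)
pos 8 'b': at 5 (fail-walked)
pos 9 'a': at 6
pos 10 'a': at 10 (fail-walked)
pos 11 'c': at 11  ** P3@[11:11]
pos 12 'b': at 12
pos 13 'a': at 13  ** P2@[10:13]
pos 14 'a': at 10 (fail-walked)
pos 15 'b': at 5 (fail-walked)
pos 16 'b': at 5 (fail-walked)
pos 17 'c': at 17  ** P3@[17:17],P5@[16:17]
pos 18 'a': at 2 (fail-walked)
pos 19 'b': at 3
pos 20 'c': at 4  ** P0@[17:20],P3@[20:20],P5@[19:20]
pos 21 'b': at 18 (fail-walked)
pos 22 'c': at 19  ** P3@[22:22],P5@[21:22]
pos 23 'a': at 20  ** P6@[20:23]
pos 24 'b': at 3 (fail-walked)
pos 25 'a': at 6 (fail-walked)
pos 26 'c': at 7  ** P3@[26:26]
pos 27 'c': at 8  ** P3@[27:27]
pos 28 'b': at 9  ** P1@[24:28],P7@[26:28]
pos 29 'c': at 19 (fail-walked)  ** P3@[29:29],P5@[28:29]
pos 30 'c': at 14 (fail-walked)  ** P3@[30:30]
pos 31 'b': at 15  ** P7@[29:31]
pos 32 'a': at 16  ** P4@[29:32]
pos 33 'b': at 5 (fail-walked)
pos 34 'b': at 5 (fail-walked)
pos 35 'c': at 17  ** P3@[35:35],P5@[34:35]
pos 36 'b': at 18 (fail-walked)
pos 37 'c': at 19  ** P3@[37:37],P5@[36:37]
pos 38 'a': at 20  ** P6@[35:38]
pos 39 'b': at 3 (fail-walked)
pos 40 'c': at 4  ** P0@[37:40],P3@[40:40],P5@[39:40]
pos 41 'a': at 2 (fail-walked)
pos 42 'b': at 3
pos 43 'c': at 4  ** P0@[40:43],P3@[43:43],P5@[42:43]
pos 44 'b': at 18 (fail-walked)
pos 45 'c': at 19  ** P3@[45:45],P5@[44:45]

All matches (sorted): [[2,3],[4,3],[4,5],[5,6],[11,3],[13,2],[17,3],[17,5],[20,0],[20,3],[20,5],[22,3],[22,5],[23,6],[26,3],[27,3],[28,1],[28,7],[29,3],[29,5],[30,3],[31,7],[32,4],[35,3],[35,5],[37,3],[37,5],[38,6],[40,0],[40,3],[40,5],[43,0],[43,3],[43,5],[45,3],[45,5]]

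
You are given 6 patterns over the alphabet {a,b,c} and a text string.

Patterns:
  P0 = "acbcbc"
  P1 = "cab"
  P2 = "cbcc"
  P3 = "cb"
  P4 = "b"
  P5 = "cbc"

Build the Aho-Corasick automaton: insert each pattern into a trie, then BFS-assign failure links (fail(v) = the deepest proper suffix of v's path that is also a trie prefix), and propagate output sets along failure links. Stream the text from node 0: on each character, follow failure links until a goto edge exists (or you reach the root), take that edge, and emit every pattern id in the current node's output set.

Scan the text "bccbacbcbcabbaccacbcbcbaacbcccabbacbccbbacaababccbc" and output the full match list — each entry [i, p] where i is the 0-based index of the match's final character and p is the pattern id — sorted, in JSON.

Build:
Trie (insert patterns):
  n0 'ε': a→1 b→13 c→7
  n1 'a': c→2
  n2 'ac': b→3
  n3 'acb': c→4
  n4 'acbc': b→5
  n5 'acbcb': c→6
  n6 'acbcbc': ·  [P0 ends]
  n7 'c': a→8 b→10
  n8 'ca': b→9
  n9 'cab': ·  [P1 ends]
  n10 'cb': c→11  [P3 ends]
  n11 'cbc': c→12  [P5 ends]
  n12 'cbcc': ·  [P2 ends]
  n13 'b': ·  [P4 ends]

Failure links (BFS by depth):
  n1('a'): parent n0 fail=0; on 'a' 0 → fail=0;  out ∅∪∅=∅
  n7('c'): parent n0 fail=0; on 'c' 0 → fail=0;  out ∅∪∅=∅
  n13('b'): parent n0 fail=0; on 'b' 0 → fail=0;  out {4}∪∅={4}
  n2('ac'): parent n1 fail=0; on 'c' 0 → fail=7;  out ∅∪∅=∅
  n8('ca'): parent n7 fail=0; on 'a' 0 → fail=1;  out ∅∪∅=∅
  n10('cb'): parent n7 fail=0; on 'b' 0 → fail=13;  out {3}∪{4}={3,4}
  n3('acb'): parent n2 fail=7; on 'b' 7 → fail=10;  out ∅∪{3,4}={3,4}
  n9('cab'): parent n8 fail=1; on 'b' 1→0 → fail=13;  out {1}∪{4}={1,4}
  n11('cbc'): parent n10 fail=13; on 'c' 13→0 → fail=7;  out {5}∪∅={5}
  n4('acbc'): parent n3 fail=10; on 'c' 10 → fail=11;  out ∅∪{5}={5}
  n12('cbcc'): parent n11 fail=7; on 'c' 7→0 → fail=7;  out {2}∪∅={2}
  n5('acbcb'): parent n4 fail=11; on 'b' 11→7 → fail=10;  out ∅∪{3,4}={3,4}
  n6('acbcbc'): parent n5 fail=10; on 'c' 10 → fail=11;  out {0}∪{5}={0,5}

Run:
pos 0 'b': at 13  emit P4@[0:0]
pos 1 'c': at 7 ·f
pos 2 'c': at 7 ·f
pos 3 'b': at 10  emit P3@[2:3],P4@[3:3]
pos 4 'a': at 1 ·f
pos 5 'c': at 2
pos 6 'b': at 3  emit P3@[5:6],P4@[6:6]
pos 7 'c': at 4  emit P5@[5:7]
pos 8 'b': at 5  emit P3@[7:8],P4@[8:8]
pos 9 'c': at 6  emit P0@[4:9],P5@[7:9]
pos 10 'a': at 8 ·f
pos 11 'b': at 9  emit P1@[9:11],P4@[11:11]
pos 12 'b': at 13 ·f  emit P4@[12:12]
pos 13 'a': at 1 ·f
pos 14 'c': at 2
pos 15 'c': at 7 ·f
pos 16 'a': at 8
pos 17 'c': at 2 ·f
pos 18 'b': at 3  emit P3@[17:18],P4@[18:18]
pos 19 'c': at 4  emit P5@[17:19]
pos 20 'b': at 5  emit P3@[19:20],P4@[20:20]
pos 21 'c': at 6  emit P0@[16:21],P5@[19:21]
pos 22 'b': at 10 ·f  emit P3@[21:22],P4@[22:22]
pos 23 'a': at 1 ·f
pos 24 'a': at 1 ·f
pos 25 'c': at 2
pos 26 'b': at 3  emit P3@[25:26],P4@[26:26]
pos 27 'c': at 4  emit P5@[25:27]
pos 28 'c': at 12 ·f  emit P2@[25:28]
pos 29 'c': at 7 ·f
pos 30 'a': at 8
pos 31 'b': at 9  emit P1@[29:31],P4@[31:31]
pos 32 'b': at 13 ·f  emit P4@[32:32]
pos 33 'a': at 1 ·f
pos 34 'c': at 2
pos 35 'b': at 3  emit P3@[34:35],P4@[35:35]
pos 36 'c': at 4  emit P5@[34:36]
pos 37 'c': at 12 ·f  emit P2@[34:37]
pos 38 'b': at 10 ·f  emit P3@[37:38],P4@[38:38]
pos 39 'b': at 13 ·f  emit P4@[39:39]
pos 40 'a': at 1 ·f
pos 41 'c': at 2
pos 42 'a': at 8 ·f
pos 43 'a': at 1 ·f
pos 44 'b': at 13 ·f  emit P4@[44:44]
pos 45 'a': at 1 ·f
pos 46 'b': at 13 ·f  emit P4@[46:46]
pos 47 'c': at 7 ·f
pos 48 'c': at 7 ·f
pos 49 'b': at 10  emit P3@[48:49],P4@[49:49]
pos 50 'c': at 11  emit P5@[48:50]

All matches (sorted): [[0,4],[3,3],[3,4],[6,3],[6,4],[7,5],[8,3],[8,4],[9,0],[9,5],[11,1],[11,4],[12,4],[18,3],[18,4],[19,5],[20,3],[20,4],[21,0],[21,5],[22,3],[22,4],[26,3],[26,4],[27,5],[28,2],[31,1],[31,4],[32,4],[35,3],[35,4],[36,5],[37,2],[38,3],[38,4],[39,4],[44,4],[46,4],[49,3],[49,4],[50,5]]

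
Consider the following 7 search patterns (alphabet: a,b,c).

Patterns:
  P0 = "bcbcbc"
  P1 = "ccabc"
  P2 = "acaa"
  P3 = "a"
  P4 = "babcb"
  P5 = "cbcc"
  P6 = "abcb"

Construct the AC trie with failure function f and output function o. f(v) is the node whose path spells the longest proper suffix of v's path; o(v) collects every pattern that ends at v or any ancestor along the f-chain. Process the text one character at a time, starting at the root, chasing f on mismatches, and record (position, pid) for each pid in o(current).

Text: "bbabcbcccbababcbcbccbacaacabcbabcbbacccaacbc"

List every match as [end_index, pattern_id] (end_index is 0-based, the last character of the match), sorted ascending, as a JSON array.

Build:
Trie (insert patterns):
  n0 'ε': a→12 b→1 c→7
  n1 'b': a→16 c→2
  n2 'bc': b→3
  n3 'bcb': c→4
  n4 'bcbc': b→5
  n5 'bcbcb': c→6
  n6 'bcbcbc': ·  ←P0
  n7 'c': b→20 c→8
  n8 'cc': a→9
  n9 'cca': b→10
  n10 'ccab': c→11
  n11 'ccabc': ·  ←P1
  n12 'a': b→23 c→13  ←P3
  n13 'ac': a→14
  n14 'aca': a→15
  n15 'acaa': ·  ←P2
  n16 'ba': b→17
  n17 'bab': c→18
  n18 'babc': b→19
  n19 'babcb': ·  ←P4
  n20 'cb': c→21
  n21 'cbc': c→22
  n22 'cbcc': ·  ←P5
  n23 'ab': c→24
  n24 'abc': b→25
  n25 'abcb': ·  ←P6

Failure links (BFS by depth):
  fail(1) 'b': from fail(0)=0 chase 'b': 0 ⇒ 0;  out=∅∪out(0)=∅
  fail(7) 'c': from fail(0)=0 chase 'c': 0 ⇒ 0;  out=∅∪out(0)=∅
  fail(12) 'a': from fail(0)=0 chase 'a': 0 ⇒ 0;  out={3}∪out(0)={3}
  fail(2) 'bc': from fail(1)=0 chase 'c': 0 ⇒ 7;  out=∅∪out(7)=∅
  fail(8) 'cc': from fail(7)=0 chase 'c': 0 ⇒ 7;  out=∅∪out(7)=∅
  fail(13) 'ac': from fail(12)=0 chase 'c': 0 ⇒ 7;  out=∅∪out(7)=∅
  fail(16) 'ba': from fail(1)=0 chase 'a': 0 ⇒ 12;  out=∅∪out(12)={3}
  fail(20) 'cb': from fail(7)=0 chase 'b': 0 ⇒ 1;  out=∅∪out(1)=∅
  fail(23) 'ab': from fail(12)=0 chase 'b': 0 ⇒ 1;  out=∅∪out(1)=∅
  fail(3) 'bcb': from fail(2)=7 chase 'b': 7 ⇒ 20;  out=∅∪out(20)=∅
  fail(9) 'cca': from fail(8)=7 chase 'a': 7→0 ⇒ 12;  out=∅∪out(12)={3}
  fail(14) 'aca': from fail(13)=7 chase 'a': 7→0 ⇒ 12;  out=∅∪out(12)={3}
  fail(17) 'bab': from fail(16)=12 chase 'b': 12 ⇒ 23;  out=∅∪out(23)=∅
  fail(21) 'cbc': from fail(20)=1 chase 'c': 1 ⇒ 2;  out=∅∪out(2)=∅
  fail(24) 'abc': from fail(23)=1 chase 'c': 1 ⇒ 2;  out=∅∪out(2)=∅
  fail(4) 'bcbc': from fail(3)=20 chase 'c': 20 ⇒ 21;  out=∅∪out(21)=∅
  fail(10) 'ccab': from fail(9)=12 chase 'b': 12 ⇒ 23;  out=∅∪out(23)=∅
  fail(15) 'acaa': from fail(14)=12 chase 'a': 12→0 ⇒ 12;  out={2}∪out(12)={2,3}
  fail(18) 'babc': from fail(17)=23 chase 'c': 23 ⇒ 24;  out=∅∪out(24)=∅
  fail(22) 'cbcc': from fail(21)=2 chase 'c': 2→7 ⇒ 8;  out={5}∪out(8)={5}
  fail(25) 'abcb': from fail(24)=2 chase 'b': 2 ⇒ 3;  out={6}∪out(3)={6}
  fail(5) 'bcbcb': from fail(4)=21 chase 'b': 21→2 ⇒ 3;  out=∅∪out(3)=∅
  fail(11) 'ccabc': from fail(10)=23 chase 'c': 23 ⇒ 24;  out={1}∪out(24)={1}
  fail(19) 'babcb': from fail(18)=24 chase 'b': 24 ⇒ 25;  out={4}∪out(25)={4,6}
  fail(6) 'bcbcbc': from fail(5)=3 chase 'c': 3 ⇒ 4;  out={0}∪out(4)={0}

Run:
pos 0 'b': at 1
pos 1 'b': at 1 (via fail)
pos 2 'a': at 16  emit P3@[2:2]
pos 3 'b': at 17
pos 4 'c': at 18
pos 5 'b': at 19  emit P4@[1:5],P6@[2:5]
pos 6 'c': at 4 (via fail)
pos 7 'c': at 22 (via fail)  emit P5@[4:7]
pos 8 'c': at 8 (via fail)
pos 9 'b': at 20 (via fail)
pos 10 'a': at 16 (via fail)  emit P3@[10:10]
pos 11 'b': at 17
pos 12 'a': at 16 (via fail)  emit P3@[12:12]
pos 13 'b': at 17
pos 14 'c': at 18
pos 15 'b': at 19  emit P4@[11:15],P6@[12:15]
pos 16 'c': at 4 (via fail)
pos 17 'b': at 5
pos 18 'c': at 6  emit P0@[13:18]
pos 19 'c': at 22 (via fail)  emit P5@[16:19]
pos 20 'b': at 20 (via fail)
pos 21 'a': at 16 (via fail)  emit P3@[21:21]
pos 22 'c': at 13 (via fail)
pos 23 'a': at 14  emit P3@[23:23]
pos 24 'a': at 15  emit P2@[21:24],P3@[24:24]
pos 25 'c': at 13 (via fail)
pos 26 'a': at 14  emit P3@[26:26]
pos 27 'b': at 23 (via fail)
pos 28 'c': at 24
pos 29 'b': at 25  emit P6@[26:29]
pos 30 'a': at 16 (via fail)  emit P3@[30:30]
pos 31 'b': at 17
pos 32 'c': at 18
pos 33 'b': at 19  emit P4@[29:33],P6@[30:33]
pos 34 'b': at 1 (via fail)
pos 35 'a': at 16  emit P3@[35:35]
pos 36 'c': at 13 (via fail)
pos 37 'c': at 8 (via fail)
pos 38 'c': at 8 (via fail)
pos 39 'a': at 9  emit P3@[39:39]
pos 40 'a': at 12 (via fail)  emit P3@[40:40]
pos 41 'c': at 13
pos 42 'b': at 20 (via fail)
pos 43 'c': at 21

Result: [[2,3],[5,4],[5,6],[7,5],[10,3],[12,3],[15,4],[15,6],[18,0],[19,5],[21,3],[23,3],[24,2],[24,3],[26,3],[29,6],[30,3],[33,4],[33,6],[35,3],[39,3],[40,3]]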